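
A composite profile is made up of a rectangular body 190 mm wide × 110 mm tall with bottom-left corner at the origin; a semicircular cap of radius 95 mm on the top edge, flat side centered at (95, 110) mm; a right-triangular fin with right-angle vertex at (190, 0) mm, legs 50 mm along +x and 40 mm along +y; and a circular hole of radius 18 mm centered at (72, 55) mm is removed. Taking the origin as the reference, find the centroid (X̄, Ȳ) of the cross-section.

X̄ = 98.85 mm, Ȳ = 92.36 mm

rectangular body: A = 190 × 110 = 20900.00, centroid at (95.00, 55.00).
semicircular top: A = ½π·95² = 14176.44, centroid at (95.00, 150.32).
triangular fin: A = ½·50·40 = 1000.00, centroid at (206.67, 13.33).
hole: A = −π·18² = -1017.88, centroid at (72.00, 55.00).
ΣA = 35058.56 mm², ΣAX̄ = 3465641.09 mm³, ΣAȲ = 3237841.54 mm³.
X̄ = 3465641.09/35058.56 = 98.85 mm; Ȳ = 3237841.54/35058.56 = 92.36 mm.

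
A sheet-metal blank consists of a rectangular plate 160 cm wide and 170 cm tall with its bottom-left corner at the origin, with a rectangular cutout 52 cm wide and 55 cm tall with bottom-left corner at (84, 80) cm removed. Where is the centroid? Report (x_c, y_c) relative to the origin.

x_c = 76.47 cm, y_c = 82.36 cm

Part | A | x̄ᵢ | ȳᵢ | A·x̄ᵢ | A·ȳᵢ
plate | 27200.00 | 80.00 | 85.00 | 2176000.00 | 2312000.00
hole | -2860.00 | 110.00 | 107.50 | -314600.00 | -307450.00
Σ | 24340.00 |  |  | 1861400.00 | 2004550.00
x_c = 1861400.00 / 24340.00 = 76.47 cm
y_c = 2004550.00 / 24340.00 = 82.36 cm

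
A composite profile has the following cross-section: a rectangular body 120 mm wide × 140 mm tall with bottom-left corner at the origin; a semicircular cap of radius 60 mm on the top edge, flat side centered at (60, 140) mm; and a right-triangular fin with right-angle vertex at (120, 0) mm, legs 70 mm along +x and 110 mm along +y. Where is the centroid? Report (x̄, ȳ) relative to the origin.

rectangular body: A = 120 × 140 = 16800.00, centroid at (60.00, 70.00).
semicircular top: A = ½π·60² = 5654.87, centroid at (60.00, 165.46).
triangular fin: A = ½·70·110 = 3850.00, centroid at (143.33, 36.67).
ΣA = 26304.87 mm², ΣAx̄ = 1899125.34 mm³, ΣAȳ = 2252848.02 mm³.
x̄ = 1899125.34/26304.87 = 72.20 mm; ȳ = 2252848.02/26304.87 = 85.64 mm.

x̄ = 72.20 mm, ȳ = 85.64 mm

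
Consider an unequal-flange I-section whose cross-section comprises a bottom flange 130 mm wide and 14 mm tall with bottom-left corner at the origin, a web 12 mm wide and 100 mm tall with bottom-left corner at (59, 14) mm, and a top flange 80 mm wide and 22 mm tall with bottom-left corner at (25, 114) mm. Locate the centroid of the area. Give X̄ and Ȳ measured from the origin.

bottom flange: A = 130 × 14 = 1820.00, centroid at (65.00, 7.00).
web: A = 12 × 100 = 1200.00, centroid at (65.00, 64.00).
top flange: A = 80 × 22 = 1760.00, centroid at (65.00, 125.00).
ΣA = 4780.00 mm², ΣAX̄ = 310700.00 mm³, ΣAȲ = 309540.00 mm³.
X̄ = 310700.00/4780.00 = 65.00 mm; Ȳ = 309540.00/4780.00 = 64.76 mm.

X̄ = 65.00 mm, Ȳ = 64.76 mm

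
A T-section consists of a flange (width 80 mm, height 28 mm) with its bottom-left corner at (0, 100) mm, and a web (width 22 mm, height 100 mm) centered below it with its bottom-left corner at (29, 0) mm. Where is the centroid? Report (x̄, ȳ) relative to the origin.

Part | A | x̄ᵢ | ȳᵢ | A·x̄ᵢ | A·ȳᵢ
web | 2200.00 | 40.00 | 50.00 | 88000.00 | 110000.00
flange | 2240.00 | 40.00 | 114.00 | 89600.00 | 255360.00
Σ | 4440.00 |  |  | 177600.00 | 365360.00
x̄ = 177600.00 / 4440.00 = 40.00 mm
ȳ = 365360.00 / 4440.00 = 82.29 mm

x̄ = 40.00 mm, ȳ = 82.29 mm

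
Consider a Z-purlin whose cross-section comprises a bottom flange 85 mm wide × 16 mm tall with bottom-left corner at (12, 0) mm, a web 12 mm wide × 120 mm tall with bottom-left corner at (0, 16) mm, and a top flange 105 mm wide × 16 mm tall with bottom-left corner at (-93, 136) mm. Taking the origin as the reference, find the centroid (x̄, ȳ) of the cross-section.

Part | A | x̄ᵢ | ȳᵢ | A·x̄ᵢ | A·ȳᵢ
bottom flange | 1360.00 | 54.50 | 8.00 | 74120.00 | 10880.00
web | 1440.00 | 6.00 | 76.00 | 8640.00 | 109440.00
top flange | 1680.00 | -40.50 | 144.00 | -68040.00 | 241920.00
Σ | 4480.00 |  |  | 14720.00 | 362240.00
x̄ = 14720.00 / 4480.00 = 3.29 mm
ȳ = 362240.00 / 4480.00 = 80.86 mm

x̄ = 3.29 mm, ȳ = 80.86 mm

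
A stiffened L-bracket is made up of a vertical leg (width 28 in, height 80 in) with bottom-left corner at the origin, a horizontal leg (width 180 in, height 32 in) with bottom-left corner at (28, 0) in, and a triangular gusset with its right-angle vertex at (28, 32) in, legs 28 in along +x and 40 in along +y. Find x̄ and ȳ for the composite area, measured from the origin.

vertical leg: A = 28 × 80 = 2240.00, centroid at (14.00, 40.00).
horizontal leg: A = 180 × 32 = 5760.00, centroid at (118.00, 16.00).
gusset: A = ½·28·40 = 560.00, centroid at (37.33, 45.33).
ΣA = 8560.00 in², ΣAx̄ = 731946.67 in³, ΣAȳ = 207146.67 in³.
x̄ = 731946.67/8560.00 = 85.51 in; ȳ = 207146.67/8560.00 = 24.20 in.

x̄ = 85.51 in, ȳ = 24.20 in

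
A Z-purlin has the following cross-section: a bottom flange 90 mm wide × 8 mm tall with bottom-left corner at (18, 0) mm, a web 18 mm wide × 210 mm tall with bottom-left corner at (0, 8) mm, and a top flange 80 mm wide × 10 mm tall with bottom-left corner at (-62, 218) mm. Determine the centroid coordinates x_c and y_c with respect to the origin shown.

x_c = 11.66 mm, y_c = 114.80 mm

Part | A | x̄ᵢ | ȳᵢ | A·x̄ᵢ | A·ȳᵢ
bottom flange | 720.00 | 63.00 | 4.00 | 45360.00 | 2880.00
web | 3780.00 | 9.00 | 113.00 | 34020.00 | 427140.00
top flange | 800.00 | -22.00 | 223.00 | -17600.00 | 178400.00
Σ | 5300.00 |  |  | 61780.00 | 608420.00
x_c = 61780.00 / 5300.00 = 11.66 mm
y_c = 608420.00 / 5300.00 = 114.80 mm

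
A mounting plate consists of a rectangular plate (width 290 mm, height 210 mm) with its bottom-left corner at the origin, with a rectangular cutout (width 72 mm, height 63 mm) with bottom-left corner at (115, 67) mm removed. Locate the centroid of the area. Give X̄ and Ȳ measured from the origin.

X̄ = 144.52 mm, Ȳ = 105.52 mm

Part | A | x̄ᵢ | ȳᵢ | A·x̄ᵢ | A·ȳᵢ
plate | 60900.00 | 145.00 | 105.00 | 8830500.00 | 6394500.00
hole | -4536.00 | 151.00 | 98.50 | -684936.00 | -446796.00
Σ | 56364.00 |  |  | 8145564.00 | 5947704.00
X̄ = 8145564.00 / 56364.00 = 144.52 mm
Ȳ = 5947704.00 / 56364.00 = 105.52 mm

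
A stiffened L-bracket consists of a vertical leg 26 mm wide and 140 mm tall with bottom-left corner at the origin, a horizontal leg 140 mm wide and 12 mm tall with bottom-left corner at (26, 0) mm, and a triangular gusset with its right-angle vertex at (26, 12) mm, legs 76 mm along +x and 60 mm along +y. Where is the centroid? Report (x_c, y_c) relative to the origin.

x_c = 42.85 mm, y_c = 44.45 mm

vertical leg: A = 26 × 140 = 3640.00, centroid at (13.00, 70.00).
horizontal leg: A = 140 × 12 = 1680.00, centroid at (96.00, 6.00).
gusset: A = ½·76·60 = 2280.00, centroid at (51.33, 32.00).
ΣA = 7600.00 mm²
ΣAx_c = (3640.00)(13.00) + (1680.00)(96.00) + (2280.00)(51.33) = 325640.00 mm³
ΣAy_c = (3640.00)(70.00) + (1680.00)(6.00) + (2280.00)(32.00) = 337840.00 mm³
x_c = 325640.00 / 7600.00 = 42.85 mm
y_c = 337840.00 / 7600.00 = 44.45 mm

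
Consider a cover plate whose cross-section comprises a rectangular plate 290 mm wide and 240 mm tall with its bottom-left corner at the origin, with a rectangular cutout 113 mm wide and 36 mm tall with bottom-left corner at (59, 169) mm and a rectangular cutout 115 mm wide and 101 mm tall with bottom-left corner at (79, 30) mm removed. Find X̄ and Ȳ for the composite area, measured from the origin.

X̄ = 149.06 mm, Ȳ = 123.45 mm

Part | A | x̄ᵢ | ȳᵢ | A·x̄ᵢ | A·ȳᵢ
plate | 69600.00 | 145.00 | 120.00 | 10092000.00 | 8352000.00
hole 1 | -4068.00 | 115.50 | 187.00 | -469854.00 | -760716.00
hole 2 | -11615.00 | 136.50 | 80.50 | -1585447.50 | -935007.50
Σ | 53917.00 |  |  | 8036698.50 | 6656276.50
X̄ = 8036698.50 / 53917.00 = 149.06 mm
Ȳ = 6656276.50 / 53917.00 = 123.45 mm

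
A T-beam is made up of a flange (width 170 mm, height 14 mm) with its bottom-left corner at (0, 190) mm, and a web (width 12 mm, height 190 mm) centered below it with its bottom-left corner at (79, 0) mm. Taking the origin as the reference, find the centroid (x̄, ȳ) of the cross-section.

x̄ = 85.00 mm, ȳ = 147.09 mm

web: A = 12 × 190 = 2280.00, centroid at (85.00, 95.00).
flange: A = 170 × 14 = 2380.00, centroid at (85.00, 197.00).
ΣA = 4660.00 mm², ΣAx̄ = 396100.00 mm³, ΣAȳ = 685460.00 mm³.
x̄ = 396100.00/4660.00 = 85.00 mm; ȳ = 685460.00/4660.00 = 147.09 mm.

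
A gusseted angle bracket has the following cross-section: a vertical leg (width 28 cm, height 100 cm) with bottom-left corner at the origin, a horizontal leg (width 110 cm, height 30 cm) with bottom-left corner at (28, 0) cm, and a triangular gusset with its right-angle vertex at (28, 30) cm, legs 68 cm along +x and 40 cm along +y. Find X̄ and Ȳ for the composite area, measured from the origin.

vertical leg: A = 28 × 100 = 2800.00, centroid at (14.00, 50.00).
horizontal leg: A = 110 × 30 = 3300.00, centroid at (83.00, 15.00).
gusset: A = ½·68·40 = 1360.00, centroid at (50.67, 43.33).
ΣA = 7460.00 cm², ΣAX̄ = 382006.67 cm³, ΣAȲ = 248433.33 cm³.
X̄ = 382006.67/7460.00 = 51.21 cm; Ȳ = 248433.33/7460.00 = 33.30 cm.

X̄ = 51.21 cm, Ȳ = 33.30 cm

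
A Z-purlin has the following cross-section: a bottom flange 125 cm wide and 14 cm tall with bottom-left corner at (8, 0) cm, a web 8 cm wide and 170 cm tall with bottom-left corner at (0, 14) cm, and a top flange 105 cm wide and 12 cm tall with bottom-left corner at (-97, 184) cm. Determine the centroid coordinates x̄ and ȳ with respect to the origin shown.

Part | A | x̄ᵢ | ȳᵢ | A·x̄ᵢ | A·ȳᵢ
bottom flange | 1750.00 | 70.50 | 7.00 | 123375.00 | 12250.00
web | 1360.00 | 4.00 | 99.00 | 5440.00 | 134640.00
top flange | 1260.00 | -44.50 | 190.00 | -56070.00 | 239400.00
Σ | 4370.00 |  |  | 72745.00 | 386290.00
x̄ = 72745.00 / 4370.00 = 16.65 cm
ȳ = 386290.00 / 4370.00 = 88.40 cm

x̄ = 16.65 cm, ȳ = 88.40 cm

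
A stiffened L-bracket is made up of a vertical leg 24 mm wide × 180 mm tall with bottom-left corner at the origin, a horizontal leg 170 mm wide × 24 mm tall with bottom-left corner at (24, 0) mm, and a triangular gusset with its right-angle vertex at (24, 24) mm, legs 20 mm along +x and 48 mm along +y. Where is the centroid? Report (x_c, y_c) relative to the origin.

vertical leg: A = 24 × 180 = 4320.00, centroid at (12.00, 90.00).
horizontal leg: A = 170 × 24 = 4080.00, centroid at (109.00, 12.00).
gusset: A = ½·20·48 = 480.00, centroid at (30.67, 40.00).
ΣA = 8880.00 mm², ΣAx_c = 511280.00 mm³, ΣAy_c = 456960.00 mm³.
x_c = 511280.00/8880.00 = 57.58 mm; y_c = 456960.00/8880.00 = 51.46 mm.

x_c = 57.58 mm, y_c = 51.46 mm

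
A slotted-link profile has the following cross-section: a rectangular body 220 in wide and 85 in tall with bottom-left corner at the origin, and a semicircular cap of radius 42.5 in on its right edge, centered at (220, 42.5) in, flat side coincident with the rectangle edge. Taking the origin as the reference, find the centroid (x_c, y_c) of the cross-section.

rectangular body: A = 220 × 85 = 18700.00, centroid at (110.00, 42.50).
semicircular end: A = ½π·42.5² = 2837.25, centroid at (238.04, 42.50).
ΣA = 21537.25 in², ΣAx_c = 2732372.27 in³, ΣAy_c = 915333.16 in³.
x_c = 2732372.27/21537.25 = 126.87 in; y_c = 915333.16/21537.25 = 42.50 in.

x_c = 126.87 in, y_c = 42.50 in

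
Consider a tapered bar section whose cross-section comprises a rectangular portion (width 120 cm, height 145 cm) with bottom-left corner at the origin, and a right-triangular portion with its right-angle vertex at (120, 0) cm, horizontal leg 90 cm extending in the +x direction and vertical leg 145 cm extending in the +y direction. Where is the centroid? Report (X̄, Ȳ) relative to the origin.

rectangular portion: A = 120 × 145 = 17400.00, centroid at (60.00, 72.50).
triangular portion: A = ½·90·145 = 6525.00, centroid at (150.00, 48.33).
ΣA = 23925.00 cm², ΣAX̄ = 2022750.00 cm³, ΣAȲ = 1576875.00 cm³.
X̄ = 2022750.00/23925.00 = 84.55 cm; Ȳ = 1576875.00/23925.00 = 65.91 cm.

X̄ = 84.55 cm, Ȳ = 65.91 cm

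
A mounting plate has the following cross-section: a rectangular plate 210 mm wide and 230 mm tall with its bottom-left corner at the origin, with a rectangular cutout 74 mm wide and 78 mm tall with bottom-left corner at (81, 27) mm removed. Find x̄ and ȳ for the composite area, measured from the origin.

plate: A = 210 × 230 = 48300.00, centroid at (105.00, 115.00).
hole: A = −(74 × 78) = -5772.00, centroid at (118.00, 66.00).
ΣA = 42528.00 mm²
ΣAx̄ = (48300.00)(105.00) + (-5772.00)(118.00) = 4390404.00 mm³
ΣAȳ = (48300.00)(115.00) + (-5772.00)(66.00) = 5173548.00 mm³
x̄ = 4390404.00 / 42528.00 = 103.24 mm
ȳ = 5173548.00 / 42528.00 = 121.65 mm

x̄ = 103.24 mm, ȳ = 121.65 mm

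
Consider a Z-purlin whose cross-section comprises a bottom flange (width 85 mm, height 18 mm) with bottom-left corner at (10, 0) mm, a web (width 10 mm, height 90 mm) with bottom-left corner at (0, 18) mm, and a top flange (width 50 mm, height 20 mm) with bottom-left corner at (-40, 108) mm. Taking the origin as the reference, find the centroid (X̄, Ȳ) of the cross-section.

Part | A | x̄ᵢ | ȳᵢ | A·x̄ᵢ | A·ȳᵢ
bottom flange | 1530.00 | 52.50 | 9.00 | 80325.00 | 13770.00
web | 900.00 | 5.00 | 63.00 | 4500.00 | 56700.00
top flange | 1000.00 | -15.00 | 118.00 | -15000.00 | 118000.00
Σ | 3430.00 |  |  | 69825.00 | 188470.00
X̄ = 69825.00 / 3430.00 = 20.36 mm
Ȳ = 188470.00 / 3430.00 = 54.95 mm

X̄ = 20.36 mm, Ȳ = 54.95 mm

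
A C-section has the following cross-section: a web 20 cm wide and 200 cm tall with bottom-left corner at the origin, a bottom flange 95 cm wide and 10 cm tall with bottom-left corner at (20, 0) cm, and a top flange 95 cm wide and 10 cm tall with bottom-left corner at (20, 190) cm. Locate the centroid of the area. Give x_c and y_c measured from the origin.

web: A = 20 × 200 = 4000.00, centroid at (10.00, 100.00).
bottom flange: A = 95 × 10 = 950.00, centroid at (67.50, 5.00).
top flange: A = 95 × 10 = 950.00, centroid at (67.50, 195.00).
ΣA = 5900.00 cm², ΣAx_c = 168250.00 cm³, ΣAy_c = 590000.00 cm³.
x_c = 168250.00/5900.00 = 28.52 cm; y_c = 590000.00/5900.00 = 100.00 cm.

x_c = 28.52 cm, y_c = 100.00 cm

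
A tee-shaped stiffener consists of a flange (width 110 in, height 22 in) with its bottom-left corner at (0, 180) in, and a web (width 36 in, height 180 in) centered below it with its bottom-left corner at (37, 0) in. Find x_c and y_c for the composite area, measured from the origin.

x_c = 55.00 in, y_c = 117.46 in

web: A = 36 × 180 = 6480.00, centroid at (55.00, 90.00).
flange: A = 110 × 22 = 2420.00, centroid at (55.00, 191.00).
ΣA = 8900.00 in², ΣAx_c = 489500.00 in³, ΣAy_c = 1045420.00 in³.
x_c = 489500.00/8900.00 = 55.00 in; y_c = 1045420.00/8900.00 = 117.46 in.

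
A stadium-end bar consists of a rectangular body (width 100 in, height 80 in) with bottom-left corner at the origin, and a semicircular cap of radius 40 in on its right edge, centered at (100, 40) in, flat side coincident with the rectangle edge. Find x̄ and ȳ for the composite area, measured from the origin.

x̄ = 66.01 in, ȳ = 40.00 in

Part | A | x̄ᵢ | ȳᵢ | A·x̄ᵢ | A·ȳᵢ
rectangular body | 8000.00 | 50.00 | 40.00 | 400000.00 | 320000.00
semicircular end | 2513.27 | 116.98 | 40.00 | 293994.08 | 100530.96
Σ | 10513.27 |  |  | 693994.08 | 420530.96
x̄ = 693994.08 / 10513.27 = 66.01 in
ȳ = 420530.96 / 10513.27 = 40.00 in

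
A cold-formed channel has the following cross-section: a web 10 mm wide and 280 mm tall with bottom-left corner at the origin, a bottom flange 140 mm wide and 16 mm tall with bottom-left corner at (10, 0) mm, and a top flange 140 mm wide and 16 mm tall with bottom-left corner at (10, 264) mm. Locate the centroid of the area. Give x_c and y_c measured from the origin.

Part | A | x̄ᵢ | ȳᵢ | A·x̄ᵢ | A·ȳᵢ
web | 2800.00 | 5.00 | 140.00 | 14000.00 | 392000.00
bottom flange | 2240.00 | 80.00 | 8.00 | 179200.00 | 17920.00
top flange | 2240.00 | 80.00 | 272.00 | 179200.00 | 609280.00
Σ | 7280.00 |  |  | 372400.00 | 1019200.00
x_c = 372400.00 / 7280.00 = 51.15 mm
y_c = 1019200.00 / 7280.00 = 140.00 mm

x_c = 51.15 mm, y_c = 140.00 mm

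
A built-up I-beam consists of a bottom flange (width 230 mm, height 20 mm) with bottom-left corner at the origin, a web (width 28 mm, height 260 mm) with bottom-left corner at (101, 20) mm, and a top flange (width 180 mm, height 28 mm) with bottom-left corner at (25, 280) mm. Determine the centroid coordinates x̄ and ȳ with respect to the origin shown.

x̄ = 115.00 mm, ȳ = 154.83 mm

Part | A | x̄ᵢ | ȳᵢ | A·x̄ᵢ | A·ȳᵢ
bottom flange | 4600.00 | 115.00 | 10.00 | 529000.00 | 46000.00
web | 7280.00 | 115.00 | 150.00 | 837200.00 | 1092000.00
top flange | 5040.00 | 115.00 | 294.00 | 579600.00 | 1481760.00
Σ | 16920.00 |  |  | 1945800.00 | 2619760.00
x̄ = 1945800.00 / 16920.00 = 115.00 mm
ȳ = 2619760.00 / 16920.00 = 154.83 mm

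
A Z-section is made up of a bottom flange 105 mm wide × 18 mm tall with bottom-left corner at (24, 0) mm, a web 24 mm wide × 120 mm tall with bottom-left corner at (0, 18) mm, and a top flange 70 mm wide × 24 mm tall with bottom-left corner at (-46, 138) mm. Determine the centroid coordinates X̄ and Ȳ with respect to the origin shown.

bottom flange: A = 105 × 18 = 1890.00, centroid at (76.50, 9.00).
web: A = 24 × 120 = 2880.00, centroid at (12.00, 78.00).
top flange: A = 70 × 24 = 1680.00, centroid at (-11.00, 150.00).
ΣA = 6450.00 mm²
ΣAX̄ = (1890.00)(76.50) + (2880.00)(12.00) + (1680.00)(-11.00) = 160665.00 mm³
ΣAȲ = (1890.00)(9.00) + (2880.00)(78.00) + (1680.00)(150.00) = 493650.00 mm³
X̄ = 160665.00 / 6450.00 = 24.91 mm
Ȳ = 493650.00 / 6450.00 = 76.53 mm

X̄ = 24.91 mm, Ȳ = 76.53 mm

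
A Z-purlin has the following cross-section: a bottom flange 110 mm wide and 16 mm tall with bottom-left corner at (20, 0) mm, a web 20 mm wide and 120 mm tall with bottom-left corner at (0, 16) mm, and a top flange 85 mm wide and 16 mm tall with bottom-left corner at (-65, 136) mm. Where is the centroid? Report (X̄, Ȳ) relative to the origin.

bottom flange: A = 110 × 16 = 1760.00, centroid at (75.00, 8.00).
web: A = 20 × 120 = 2400.00, centroid at (10.00, 76.00).
top flange: A = 85 × 16 = 1360.00, centroid at (-22.50, 144.00).
ΣA = 5520.00 mm², ΣAX̄ = 125400.00 mm³, ΣAȲ = 392320.00 mm³.
X̄ = 125400.00/5520.00 = 22.72 mm; Ȳ = 392320.00/5520.00 = 71.07 mm.

X̄ = 22.72 mm, Ȳ = 71.07 mm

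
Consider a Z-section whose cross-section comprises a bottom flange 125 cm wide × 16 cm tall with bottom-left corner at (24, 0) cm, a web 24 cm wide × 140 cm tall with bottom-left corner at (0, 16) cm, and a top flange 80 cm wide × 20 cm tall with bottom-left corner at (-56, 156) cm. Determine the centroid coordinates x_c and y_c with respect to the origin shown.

x_c = 26.97 cm, y_c = 81.98 cm

bottom flange: A = 125 × 16 = 2000.00, centroid at (86.50, 8.00).
web: A = 24 × 140 = 3360.00, centroid at (12.00, 86.00).
top flange: A = 80 × 20 = 1600.00, centroid at (-16.00, 166.00).
ΣA = 6960.00 cm², ΣAx_c = 187720.00 cm³, ΣAy_c = 570560.00 cm³.
x_c = 187720.00/6960.00 = 26.97 cm; y_c = 570560.00/6960.00 = 81.98 cm.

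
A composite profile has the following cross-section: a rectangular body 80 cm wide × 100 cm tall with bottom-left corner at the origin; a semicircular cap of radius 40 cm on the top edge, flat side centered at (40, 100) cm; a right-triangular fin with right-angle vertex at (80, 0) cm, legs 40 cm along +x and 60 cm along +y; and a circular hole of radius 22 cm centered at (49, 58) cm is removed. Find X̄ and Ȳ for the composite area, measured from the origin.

X̄ = 44.94 cm, Ȳ = 61.79 cm

Part | A | x̄ᵢ | ȳᵢ | A·x̄ᵢ | A·ȳᵢ
rectangular body | 8000.00 | 40.00 | 50.00 | 320000.00 | 400000.00
semicircular top | 2513.27 | 40.00 | 116.98 | 100530.96 | 293994.08
triangular fin | 1200.00 | 93.33 | 20.00 | 112000.00 | 24000.00
hole | -1520.53 | 49.00 | 58.00 | -74506.01 | -88190.79
Σ | 10192.74 |  |  | 458024.95 | 629803.29
X̄ = 458024.95 / 10192.74 = 44.94 cm
Ȳ = 629803.29 / 10192.74 = 61.79 cm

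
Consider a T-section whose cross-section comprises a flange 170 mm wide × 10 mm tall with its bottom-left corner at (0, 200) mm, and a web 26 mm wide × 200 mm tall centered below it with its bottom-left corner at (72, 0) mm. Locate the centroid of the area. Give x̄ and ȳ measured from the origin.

web: A = 26 × 200 = 5200.00, centroid at (85.00, 100.00).
flange: A = 170 × 10 = 1700.00, centroid at (85.00, 205.00).
ΣA = 6900.00 mm², ΣAx̄ = 586500.00 mm³, ΣAȳ = 868500.00 mm³.
x̄ = 586500.00/6900.00 = 85.00 mm; ȳ = 868500.00/6900.00 = 125.87 mm.

x̄ = 85.00 mm, ȳ = 125.87 mm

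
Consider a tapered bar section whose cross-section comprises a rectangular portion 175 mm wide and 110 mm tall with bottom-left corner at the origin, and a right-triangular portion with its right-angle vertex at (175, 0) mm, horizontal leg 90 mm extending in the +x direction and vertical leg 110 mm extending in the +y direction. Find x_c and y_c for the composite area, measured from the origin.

Part | A | x̄ᵢ | ȳᵢ | A·x̄ᵢ | A·ȳᵢ
rectangular portion | 19250.00 | 87.50 | 55.00 | 1684375.00 | 1058750.00
triangular portion | 4950.00 | 205.00 | 36.67 | 1014750.00 | 181500.00
Σ | 24200.00 |  |  | 2699125.00 | 1240250.00
x_c = 2699125.00 / 24200.00 = 111.53 mm
y_c = 1240250.00 / 24200.00 = 51.25 mm

x_c = 111.53 mm, y_c = 51.25 mm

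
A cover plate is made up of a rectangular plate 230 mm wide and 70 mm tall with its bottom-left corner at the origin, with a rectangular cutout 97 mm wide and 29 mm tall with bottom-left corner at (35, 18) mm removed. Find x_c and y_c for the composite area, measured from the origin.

Part | A | x̄ᵢ | ȳᵢ | A·x̄ᵢ | A·ȳᵢ
plate | 16100.00 | 115.00 | 35.00 | 1851500.00 | 563500.00
hole | -2813.00 | 83.50 | 32.50 | -234885.50 | -91422.50
Σ | 13287.00 |  |  | 1616614.50 | 472077.50
x_c = 1616614.50 / 13287.00 = 121.67 mm
y_c = 472077.50 / 13287.00 = 35.53 mm

x_c = 121.67 mm, y_c = 35.53 mm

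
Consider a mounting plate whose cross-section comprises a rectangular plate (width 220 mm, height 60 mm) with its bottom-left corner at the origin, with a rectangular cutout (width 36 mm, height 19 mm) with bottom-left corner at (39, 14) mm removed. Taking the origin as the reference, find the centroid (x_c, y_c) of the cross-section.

plate: A = 220 × 60 = 13200.00, centroid at (110.00, 30.00).
hole: A = −(36 × 19) = -684.00, centroid at (57.00, 23.50).
ΣA = 12516.00 mm²
ΣAx_c = (13200.00)(110.00) + (-684.00)(57.00) = 1413012.00 mm³
ΣAy_c = (13200.00)(30.00) + (-684.00)(23.50) = 379926.00 mm³
x_c = 1413012.00 / 12516.00 = 112.90 mm
y_c = 379926.00 / 12516.00 = 30.36 mm

x_c = 112.90 mm, y_c = 30.36 mm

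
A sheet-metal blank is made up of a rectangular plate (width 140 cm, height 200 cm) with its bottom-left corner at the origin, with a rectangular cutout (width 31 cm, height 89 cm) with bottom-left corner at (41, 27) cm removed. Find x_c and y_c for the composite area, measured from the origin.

x_c = 71.48 cm, y_c = 103.12 cm

plate: A = 140 × 200 = 28000.00, centroid at (70.00, 100.00).
hole: A = −(31 × 89) = -2759.00, centroid at (56.50, 71.50).
ΣA = 25241.00 cm²
ΣAx_c = (28000.00)(70.00) + (-2759.00)(56.50) = 1804116.50 cm³
ΣAy_c = (28000.00)(100.00) + (-2759.00)(71.50) = 2602731.50 cm³
x_c = 1804116.50 / 25241.00 = 71.48 cm
y_c = 2602731.50 / 25241.00 = 103.12 cm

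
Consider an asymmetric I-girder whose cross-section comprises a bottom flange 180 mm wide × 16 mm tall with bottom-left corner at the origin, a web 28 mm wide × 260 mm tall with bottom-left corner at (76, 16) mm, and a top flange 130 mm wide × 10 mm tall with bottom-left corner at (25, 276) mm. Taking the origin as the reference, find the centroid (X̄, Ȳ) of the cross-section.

X̄ = 90.00 mm, Ȳ = 126.63 mm

bottom flange: A = 180 × 16 = 2880.00, centroid at (90.00, 8.00).
web: A = 28 × 260 = 7280.00, centroid at (90.00, 146.00).
top flange: A = 130 × 10 = 1300.00, centroid at (90.00, 281.00).
ΣA = 11460.00 mm²
ΣAX̄ = (2880.00)(90.00) + (7280.00)(90.00) + (1300.00)(90.00) = 1031400.00 mm³
ΣAȲ = (2880.00)(8.00) + (7280.00)(146.00) + (1300.00)(281.00) = 1451220.00 mm³
X̄ = 1031400.00 / 11460.00 = 90.00 mm
Ȳ = 1451220.00 / 11460.00 = 126.63 mm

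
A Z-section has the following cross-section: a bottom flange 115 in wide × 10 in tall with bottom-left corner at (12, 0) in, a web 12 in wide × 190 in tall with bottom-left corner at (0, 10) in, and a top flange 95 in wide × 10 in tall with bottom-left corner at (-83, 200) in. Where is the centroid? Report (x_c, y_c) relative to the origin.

x_c = 13.67 in, y_c = 100.43 in

Part | A | x̄ᵢ | ȳᵢ | A·x̄ᵢ | A·ȳᵢ
bottom flange | 1150.00 | 69.50 | 5.00 | 79925.00 | 5750.00
web | 2280.00 | 6.00 | 105.00 | 13680.00 | 239400.00
top flange | 950.00 | -35.50 | 205.00 | -33725.00 | 194750.00
Σ | 4380.00 |  |  | 59880.00 | 439900.00
x_c = 59880.00 / 4380.00 = 13.67 in
y_c = 439900.00 / 4380.00 = 100.43 in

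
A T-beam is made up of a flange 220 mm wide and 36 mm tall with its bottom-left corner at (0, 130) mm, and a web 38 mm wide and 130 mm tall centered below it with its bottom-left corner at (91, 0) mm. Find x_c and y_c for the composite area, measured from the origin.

x_c = 110.00 mm, y_c = 116.12 mm

Part | A | x̄ᵢ | ȳᵢ | A·x̄ᵢ | A·ȳᵢ
web | 4940.00 | 110.00 | 65.00 | 543400.00 | 321100.00
flange | 7920.00 | 110.00 | 148.00 | 871200.00 | 1172160.00
Σ | 12860.00 |  |  | 1414600.00 | 1493260.00
x_c = 1414600.00 / 12860.00 = 110.00 mm
y_c = 1493260.00 / 12860.00 = 116.12 mm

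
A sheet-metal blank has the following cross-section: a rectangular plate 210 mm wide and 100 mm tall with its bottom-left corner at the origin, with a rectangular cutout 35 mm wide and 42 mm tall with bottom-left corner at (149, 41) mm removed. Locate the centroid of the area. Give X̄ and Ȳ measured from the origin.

X̄ = 100.37 mm, Ȳ = 49.10 mm

plate: A = 210 × 100 = 21000.00, centroid at (105.00, 50.00).
hole: A = −(35 × 42) = -1470.00, centroid at (166.50, 62.00).
ΣA = 19530.00 mm², ΣAX̄ = 1960245.00 mm³, ΣAȲ = 958860.00 mm³.
X̄ = 1960245.00/19530.00 = 100.37 mm; Ȳ = 958860.00/19530.00 = 49.10 mm.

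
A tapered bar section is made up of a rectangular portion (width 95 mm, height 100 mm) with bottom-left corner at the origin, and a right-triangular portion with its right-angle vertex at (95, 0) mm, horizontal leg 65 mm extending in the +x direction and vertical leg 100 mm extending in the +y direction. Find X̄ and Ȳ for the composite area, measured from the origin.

rectangular portion: A = 95 × 100 = 9500.00, centroid at (47.50, 50.00).
triangular portion: A = ½·65·100 = 3250.00, centroid at (116.67, 33.33).
ΣA = 12750.00 mm²
ΣAX̄ = (9500.00)(47.50) + (3250.00)(116.67) = 830416.67 mm³
ΣAȲ = (9500.00)(50.00) + (3250.00)(33.33) = 583333.33 mm³
X̄ = 830416.67 / 12750.00 = 65.13 mm
Ȳ = 583333.33 / 12750.00 = 45.75 mm

X̄ = 65.13 mm, Ȳ = 45.75 mm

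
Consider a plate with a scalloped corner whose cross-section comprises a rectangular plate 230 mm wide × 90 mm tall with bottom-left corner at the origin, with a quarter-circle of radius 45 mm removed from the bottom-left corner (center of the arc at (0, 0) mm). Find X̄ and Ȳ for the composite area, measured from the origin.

X̄ = 122.98 mm, Ȳ = 47.16 mm

plate: A = 230 × 90 = 20700.00, centroid at (115.00, 45.00).
removed quarter-circle: A = −¼π·45² = -1590.43, centroid at (19.10, 19.10).
ΣA = 19109.57 mm², ΣAX̄ = 2350125.00 mm³, ΣAȲ = 901125.00 mm³.
X̄ = 2350125.00/19109.57 = 122.98 mm; Ȳ = 901125.00/19109.57 = 47.16 mm.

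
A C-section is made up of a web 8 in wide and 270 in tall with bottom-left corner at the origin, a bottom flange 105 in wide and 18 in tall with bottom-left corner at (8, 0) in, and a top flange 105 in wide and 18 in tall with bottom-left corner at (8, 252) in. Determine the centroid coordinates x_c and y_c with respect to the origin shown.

Part | A | x̄ᵢ | ȳᵢ | A·x̄ᵢ | A·ȳᵢ
web | 2160.00 | 4.00 | 135.00 | 8640.00 | 291600.00
bottom flange | 1890.00 | 60.50 | 9.00 | 114345.00 | 17010.00
top flange | 1890.00 | 60.50 | 261.00 | 114345.00 | 493290.00
Σ | 5940.00 |  |  | 237330.00 | 801900.00
x_c = 237330.00 / 5940.00 = 39.95 in
y_c = 801900.00 / 5940.00 = 135.00 in

x_c = 39.95 in, y_c = 135.00 in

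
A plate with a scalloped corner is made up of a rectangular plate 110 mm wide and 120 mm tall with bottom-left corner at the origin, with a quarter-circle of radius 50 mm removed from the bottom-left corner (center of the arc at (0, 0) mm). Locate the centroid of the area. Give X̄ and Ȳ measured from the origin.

plate: A = 110 × 120 = 13200.00, centroid at (55.00, 60.00).
removed quarter-circle: A = −¼π·50² = -1963.50, centroid at (21.22, 21.22).
ΣA = 11236.50 mm²
ΣAX̄ = (13200.00)(55.00) + (-1963.50)(21.22) = 684333.33 mm³
ΣAȲ = (13200.00)(60.00) + (-1963.50)(21.22) = 750333.33 mm³
X̄ = 684333.33 / 11236.50 = 60.90 mm
Ȳ = 750333.33 / 11236.50 = 66.78 mm

X̄ = 60.90 mm, Ȳ = 66.78 mm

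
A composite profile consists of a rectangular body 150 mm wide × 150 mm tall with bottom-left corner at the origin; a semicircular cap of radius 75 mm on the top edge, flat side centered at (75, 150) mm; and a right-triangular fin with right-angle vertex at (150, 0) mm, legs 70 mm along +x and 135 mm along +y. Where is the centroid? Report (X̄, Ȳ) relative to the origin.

X̄ = 87.88 mm, Ȳ = 97.25 mm

rectangular body: A = 150 × 150 = 22500.00, centroid at (75.00, 75.00).
semicircular top: A = ½π·75² = 8835.73, centroid at (75.00, 181.83).
triangular fin: A = ½·70·135 = 4725.00, centroid at (173.33, 45.00).
ΣA = 36060.73 mm², ΣAX̄ = 3169179.70 mm³, ΣAȲ = 3506734.40 mm³.
X̄ = 3169179.70/36060.73 = 87.88 mm; Ȳ = 3506734.40/36060.73 = 97.25 mm.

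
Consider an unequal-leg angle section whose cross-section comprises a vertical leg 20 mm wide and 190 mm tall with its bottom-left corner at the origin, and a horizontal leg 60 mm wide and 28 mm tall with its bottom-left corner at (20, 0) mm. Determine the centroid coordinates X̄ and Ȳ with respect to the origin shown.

X̄ = 22.26 mm, Ȳ = 70.17 mm

Part | A | x̄ᵢ | ȳᵢ | A·x̄ᵢ | A·ȳᵢ
vertical leg | 3800.00 | 10.00 | 95.00 | 38000.00 | 361000.00
horizontal leg | 1680.00 | 50.00 | 14.00 | 84000.00 | 23520.00
Σ | 5480.00 |  |  | 122000.00 | 384520.00
X̄ = 122000.00 / 5480.00 = 22.26 mm
Ȳ = 384520.00 / 5480.00 = 70.17 mm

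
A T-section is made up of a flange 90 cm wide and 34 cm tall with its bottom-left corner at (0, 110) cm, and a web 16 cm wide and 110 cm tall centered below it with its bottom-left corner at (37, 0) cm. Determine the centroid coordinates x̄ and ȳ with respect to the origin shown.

Part | A | x̄ᵢ | ȳᵢ | A·x̄ᵢ | A·ȳᵢ
web | 1760.00 | 45.00 | 55.00 | 79200.00 | 96800.00
flange | 3060.00 | 45.00 | 127.00 | 137700.00 | 388620.00
Σ | 4820.00 |  |  | 216900.00 | 485420.00
x̄ = 216900.00 / 4820.00 = 45.00 cm
ȳ = 485420.00 / 4820.00 = 100.71 cm

x̄ = 45.00 cm, ȳ = 100.71 cm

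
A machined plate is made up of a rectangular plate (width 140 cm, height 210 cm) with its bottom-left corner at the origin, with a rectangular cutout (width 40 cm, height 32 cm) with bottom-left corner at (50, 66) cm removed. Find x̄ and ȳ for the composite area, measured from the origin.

plate: A = 140 × 210 = 29400.00, centroid at (70.00, 105.00).
hole: A = −(40 × 32) = -1280.00, centroid at (70.00, 82.00).
ΣA = 28120.00 cm²
ΣAx̄ = (29400.00)(70.00) + (-1280.00)(70.00) = 1968400.00 cm³
ΣAȳ = (29400.00)(105.00) + (-1280.00)(82.00) = 2982040.00 cm³
x̄ = 1968400.00 / 28120.00 = 70.00 cm
ȳ = 2982040.00 / 28120.00 = 106.05 cm

x̄ = 70.00 cm, ȳ = 106.05 cm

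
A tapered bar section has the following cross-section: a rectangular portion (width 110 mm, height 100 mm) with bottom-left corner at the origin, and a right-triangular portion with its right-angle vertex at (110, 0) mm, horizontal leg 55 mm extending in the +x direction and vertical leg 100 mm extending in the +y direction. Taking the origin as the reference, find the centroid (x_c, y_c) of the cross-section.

rectangular portion: A = 110 × 100 = 11000.00, centroid at (55.00, 50.00).
triangular portion: A = ½·55·100 = 2750.00, centroid at (128.33, 33.33).
ΣA = 13750.00 mm²
ΣAx_c = (11000.00)(55.00) + (2750.00)(128.33) = 957916.67 mm³
ΣAy_c = (11000.00)(50.00) + (2750.00)(33.33) = 641666.67 mm³
x_c = 957916.67 / 13750.00 = 69.67 mm
y_c = 641666.67 / 13750.00 = 46.67 mm

x_c = 69.67 mm, y_c = 46.67 mm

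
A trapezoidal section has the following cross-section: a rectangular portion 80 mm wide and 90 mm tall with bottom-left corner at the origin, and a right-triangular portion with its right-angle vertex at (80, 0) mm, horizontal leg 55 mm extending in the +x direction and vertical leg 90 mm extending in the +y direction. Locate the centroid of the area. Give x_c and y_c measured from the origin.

x_c = 54.92 mm, y_c = 41.16 mm

rectangular portion: A = 80 × 90 = 7200.00, centroid at (40.00, 45.00).
triangular portion: A = ½·55·90 = 2475.00, centroid at (98.33, 30.00).
ΣA = 9675.00 mm², ΣAx_c = 531375.00 mm³, ΣAy_c = 398250.00 mm³.
x_c = 531375.00/9675.00 = 54.92 mm; y_c = 398250.00/9675.00 = 41.16 mm.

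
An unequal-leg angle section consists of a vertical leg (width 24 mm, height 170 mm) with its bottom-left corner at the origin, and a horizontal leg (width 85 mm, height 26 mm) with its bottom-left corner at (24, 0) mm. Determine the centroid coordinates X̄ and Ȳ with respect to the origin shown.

X̄ = 31.15 mm, Ȳ = 59.70 mm

vertical leg: A = 24 × 170 = 4080.00, centroid at (12.00, 85.00).
horizontal leg: A = 85 × 26 = 2210.00, centroid at (66.50, 13.00).
ΣA = 6290.00 mm²
ΣAX̄ = (4080.00)(12.00) + (2210.00)(66.50) = 195925.00 mm³
ΣAȲ = (4080.00)(85.00) + (2210.00)(13.00) = 375530.00 mm³
X̄ = 195925.00 / 6290.00 = 31.15 mm
Ȳ = 375530.00 / 6290.00 = 59.70 mm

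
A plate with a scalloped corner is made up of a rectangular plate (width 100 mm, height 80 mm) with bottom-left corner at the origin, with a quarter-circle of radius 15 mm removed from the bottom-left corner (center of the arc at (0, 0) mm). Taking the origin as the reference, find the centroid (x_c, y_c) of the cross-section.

x_c = 50.99 mm, y_c = 40.76 mm

Part | A | x̄ᵢ | ȳᵢ | A·x̄ᵢ | A·ȳᵢ
plate | 8000.00 | 50.00 | 40.00 | 400000.00 | 320000.00
removed quarter-circle | -176.71 | 6.37 | 6.37 | -1125.00 | -1125.00
Σ | 7823.29 |  |  | 398875.00 | 318875.00
x_c = 398875.00 / 7823.29 = 50.99 mm
y_c = 318875.00 / 7823.29 = 40.76 mm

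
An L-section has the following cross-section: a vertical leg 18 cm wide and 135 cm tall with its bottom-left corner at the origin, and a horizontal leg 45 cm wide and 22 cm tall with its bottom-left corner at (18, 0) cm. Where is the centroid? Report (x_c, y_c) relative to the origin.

x_c = 18.12 cm, y_c = 51.14 cm

vertical leg: A = 18 × 135 = 2430.00, centroid at (9.00, 67.50).
horizontal leg: A = 45 × 22 = 990.00, centroid at (40.50, 11.00).
ΣA = 3420.00 cm², ΣAx_c = 61965.00 cm³, ΣAy_c = 174915.00 cm³.
x_c = 61965.00/3420.00 = 18.12 cm; y_c = 174915.00/3420.00 = 51.14 cm.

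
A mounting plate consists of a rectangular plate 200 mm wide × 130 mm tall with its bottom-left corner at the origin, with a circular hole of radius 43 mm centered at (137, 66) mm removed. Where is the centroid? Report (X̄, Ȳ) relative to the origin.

Part | A | x̄ᵢ | ȳᵢ | A·x̄ᵢ | A·ȳᵢ
plate | 26000.00 | 100.00 | 65.00 | 2600000.00 | 1690000.00
hole | -5808.80 | 137.00 | 66.00 | -795806.26 | -383381.12
Σ | 20191.20 |  |  | 1804193.74 | 1306618.88
X̄ = 1804193.74 / 20191.20 = 89.36 mm
Ȳ = 1306618.88 / 20191.20 = 64.71 mm

X̄ = 89.36 mm, Ȳ = 64.71 mm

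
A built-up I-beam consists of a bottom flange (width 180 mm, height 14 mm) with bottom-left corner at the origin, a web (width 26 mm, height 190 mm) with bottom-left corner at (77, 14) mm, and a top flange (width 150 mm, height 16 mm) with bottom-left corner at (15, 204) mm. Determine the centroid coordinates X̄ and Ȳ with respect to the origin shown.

bottom flange: A = 180 × 14 = 2520.00, centroid at (90.00, 7.00).
web: A = 26 × 190 = 4940.00, centroid at (90.00, 109.00).
top flange: A = 150 × 16 = 2400.00, centroid at (90.00, 212.00).
ΣA = 9860.00 mm²
ΣAX̄ = (2520.00)(90.00) + (4940.00)(90.00) + (2400.00)(90.00) = 887400.00 mm³
ΣAȲ = (2520.00)(7.00) + (4940.00)(109.00) + (2400.00)(212.00) = 1064900.00 mm³
X̄ = 887400.00 / 9860.00 = 90.00 mm
Ȳ = 1064900.00 / 9860.00 = 108.00 mm

X̄ = 90.00 mm, Ȳ = 108.00 mm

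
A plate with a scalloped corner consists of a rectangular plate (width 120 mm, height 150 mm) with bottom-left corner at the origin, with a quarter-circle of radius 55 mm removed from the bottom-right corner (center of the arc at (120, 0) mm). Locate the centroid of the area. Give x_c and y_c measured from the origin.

x_c = 54.43 mm, y_c = 82.86 mm

plate: A = 120 × 150 = 18000.00, centroid at (60.00, 75.00).
removed quarter-circle: A = −¼π·55² = -2375.83, centroid at (96.66, 23.34).
ΣA = 15624.17 mm²
ΣAx_c = (18000.00)(60.00) + (-2375.83)(96.66) = 850358.80 mm³
ΣAy_c = (18000.00)(75.00) + (-2375.83)(23.34) = 1294541.67 mm³
x_c = 850358.80 / 15624.17 = 54.43 mm
y_c = 1294541.67 / 15624.17 = 82.86 mm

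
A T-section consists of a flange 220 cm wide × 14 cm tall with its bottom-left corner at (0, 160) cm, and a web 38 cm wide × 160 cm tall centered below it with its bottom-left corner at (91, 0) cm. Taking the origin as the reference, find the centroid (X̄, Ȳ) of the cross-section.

X̄ = 110.00 cm, Ȳ = 109.25 cm

Part | A | x̄ᵢ | ȳᵢ | A·x̄ᵢ | A·ȳᵢ
web | 6080.00 | 110.00 | 80.00 | 668800.00 | 486400.00
flange | 3080.00 | 110.00 | 167.00 | 338800.00 | 514360.00
Σ | 9160.00 |  |  | 1007600.00 | 1000760.00
X̄ = 1007600.00 / 9160.00 = 110.00 cm
Ȳ = 1000760.00 / 9160.00 = 109.25 cm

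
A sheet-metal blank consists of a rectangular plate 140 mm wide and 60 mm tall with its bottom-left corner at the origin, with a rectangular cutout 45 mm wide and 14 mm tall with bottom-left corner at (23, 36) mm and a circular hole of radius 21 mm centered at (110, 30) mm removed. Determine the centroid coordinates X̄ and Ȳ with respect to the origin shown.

Part | A | x̄ᵢ | ȳᵢ | A·x̄ᵢ | A·ȳᵢ
plate | 8400.00 | 70.00 | 30.00 | 588000.00 | 252000.00
hole 1 | -630.00 | 45.50 | 43.00 | -28665.00 | -27090.00
hole 2 | -1385.44 | 110.00 | 30.00 | -152398.66 | -41563.27
Σ | 6384.56 |  |  | 406936.34 | 183346.73
X̄ = 406936.34 / 6384.56 = 63.74 mm
Ȳ = 183346.73 / 6384.56 = 28.72 mm

X̄ = 63.74 mm, Ȳ = 28.72 mm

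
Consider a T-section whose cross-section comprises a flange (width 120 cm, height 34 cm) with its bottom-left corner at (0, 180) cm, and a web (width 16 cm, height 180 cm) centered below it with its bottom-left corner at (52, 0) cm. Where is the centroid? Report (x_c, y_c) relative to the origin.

x_c = 60.00 cm, y_c = 152.72 cm

Part | A | x̄ᵢ | ȳᵢ | A·x̄ᵢ | A·ȳᵢ
web | 2880.00 | 60.00 | 90.00 | 172800.00 | 259200.00
flange | 4080.00 | 60.00 | 197.00 | 244800.00 | 803760.00
Σ | 6960.00 |  |  | 417600.00 | 1062960.00
x_c = 417600.00 / 6960.00 = 60.00 cm
y_c = 1062960.00 / 6960.00 = 152.72 cm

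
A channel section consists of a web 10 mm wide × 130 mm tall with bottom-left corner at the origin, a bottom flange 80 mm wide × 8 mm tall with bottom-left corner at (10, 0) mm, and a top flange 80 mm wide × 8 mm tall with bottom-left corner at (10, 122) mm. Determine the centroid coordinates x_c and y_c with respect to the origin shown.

web: A = 10 × 130 = 1300.00, centroid at (5.00, 65.00).
bottom flange: A = 80 × 8 = 640.00, centroid at (50.00, 4.00).
top flange: A = 80 × 8 = 640.00, centroid at (50.00, 126.00).
ΣA = 2580.00 mm²
ΣAx_c = (1300.00)(5.00) + (640.00)(50.00) + (640.00)(50.00) = 70500.00 mm³
ΣAy_c = (1300.00)(65.00) + (640.00)(4.00) + (640.00)(126.00) = 167700.00 mm³
x_c = 70500.00 / 2580.00 = 27.33 mm
y_c = 167700.00 / 2580.00 = 65.00 mm

x_c = 27.33 mm, y_c = 65.00 mm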